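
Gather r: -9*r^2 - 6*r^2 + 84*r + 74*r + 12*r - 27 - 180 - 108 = -15*r^2 + 170*r - 315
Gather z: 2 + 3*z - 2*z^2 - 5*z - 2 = -2*z^2 - 2*z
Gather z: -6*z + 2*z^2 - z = 2*z^2 - 7*z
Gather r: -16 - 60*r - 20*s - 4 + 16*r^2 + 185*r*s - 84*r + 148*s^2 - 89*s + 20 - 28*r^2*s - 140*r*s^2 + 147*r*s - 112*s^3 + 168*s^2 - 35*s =r^2*(16 - 28*s) + r*(-140*s^2 + 332*s - 144) - 112*s^3 + 316*s^2 - 144*s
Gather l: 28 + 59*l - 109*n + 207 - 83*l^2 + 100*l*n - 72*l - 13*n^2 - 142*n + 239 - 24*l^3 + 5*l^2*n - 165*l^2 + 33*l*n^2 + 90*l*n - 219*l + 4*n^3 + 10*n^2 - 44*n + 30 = -24*l^3 + l^2*(5*n - 248) + l*(33*n^2 + 190*n - 232) + 4*n^3 - 3*n^2 - 295*n + 504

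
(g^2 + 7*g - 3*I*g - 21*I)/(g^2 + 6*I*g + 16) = (g^2 + g*(7 - 3*I) - 21*I)/(g^2 + 6*I*g + 16)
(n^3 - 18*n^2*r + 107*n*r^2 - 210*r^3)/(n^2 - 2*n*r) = (n^3 - 18*n^2*r + 107*n*r^2 - 210*r^3)/(n*(n - 2*r))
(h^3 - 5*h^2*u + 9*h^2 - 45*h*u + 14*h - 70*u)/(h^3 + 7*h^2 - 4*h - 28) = (h - 5*u)/(h - 2)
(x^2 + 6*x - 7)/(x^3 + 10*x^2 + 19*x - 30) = (x + 7)/(x^2 + 11*x + 30)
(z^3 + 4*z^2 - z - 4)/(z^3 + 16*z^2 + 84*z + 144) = (z^2 - 1)/(z^2 + 12*z + 36)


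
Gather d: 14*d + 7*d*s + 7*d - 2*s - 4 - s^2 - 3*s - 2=d*(7*s + 21) - s^2 - 5*s - 6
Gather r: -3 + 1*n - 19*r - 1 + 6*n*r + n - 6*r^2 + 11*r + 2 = 2*n - 6*r^2 + r*(6*n - 8) - 2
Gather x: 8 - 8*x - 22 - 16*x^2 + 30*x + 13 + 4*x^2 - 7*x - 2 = -12*x^2 + 15*x - 3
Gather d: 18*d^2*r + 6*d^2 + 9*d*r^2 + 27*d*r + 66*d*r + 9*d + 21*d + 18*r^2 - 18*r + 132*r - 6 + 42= d^2*(18*r + 6) + d*(9*r^2 + 93*r + 30) + 18*r^2 + 114*r + 36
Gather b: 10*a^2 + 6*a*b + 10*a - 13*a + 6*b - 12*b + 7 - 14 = 10*a^2 - 3*a + b*(6*a - 6) - 7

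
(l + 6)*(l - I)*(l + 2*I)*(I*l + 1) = I*l^4 + 6*I*l^3 + 3*I*l^2 + 2*l + 18*I*l + 12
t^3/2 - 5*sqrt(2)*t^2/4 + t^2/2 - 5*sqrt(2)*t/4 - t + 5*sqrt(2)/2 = (t/2 + 1)*(t - 1)*(t - 5*sqrt(2)/2)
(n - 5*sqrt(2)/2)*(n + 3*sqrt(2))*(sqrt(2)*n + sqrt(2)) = sqrt(2)*n^3 + n^2 + sqrt(2)*n^2 - 15*sqrt(2)*n + n - 15*sqrt(2)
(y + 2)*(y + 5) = y^2 + 7*y + 10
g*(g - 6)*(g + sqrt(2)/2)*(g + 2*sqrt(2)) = g^4 - 6*g^3 + 5*sqrt(2)*g^3/2 - 15*sqrt(2)*g^2 + 2*g^2 - 12*g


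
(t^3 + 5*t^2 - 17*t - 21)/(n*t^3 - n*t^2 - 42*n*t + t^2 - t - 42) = (-t^3 - 5*t^2 + 17*t + 21)/(-n*t^3 + n*t^2 + 42*n*t - t^2 + t + 42)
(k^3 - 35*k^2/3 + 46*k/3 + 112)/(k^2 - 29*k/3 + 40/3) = (3*k^2 - 11*k - 42)/(3*k - 5)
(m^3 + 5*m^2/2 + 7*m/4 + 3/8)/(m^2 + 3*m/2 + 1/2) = (m^2 + 2*m + 3/4)/(m + 1)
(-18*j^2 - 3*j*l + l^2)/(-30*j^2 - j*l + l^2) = (3*j + l)/(5*j + l)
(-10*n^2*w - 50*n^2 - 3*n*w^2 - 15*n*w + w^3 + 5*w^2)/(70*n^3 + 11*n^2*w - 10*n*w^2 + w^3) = (w + 5)/(-7*n + w)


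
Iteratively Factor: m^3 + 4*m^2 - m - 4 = (m + 1)*(m^2 + 3*m - 4) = (m - 1)*(m + 1)*(m + 4)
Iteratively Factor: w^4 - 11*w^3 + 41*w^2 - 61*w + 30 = (w - 5)*(w^3 - 6*w^2 + 11*w - 6) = (w - 5)*(w - 2)*(w^2 - 4*w + 3) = (w - 5)*(w - 2)*(w - 1)*(w - 3)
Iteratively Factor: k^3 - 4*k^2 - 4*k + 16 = (k - 2)*(k^2 - 2*k - 8) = (k - 4)*(k - 2)*(k + 2)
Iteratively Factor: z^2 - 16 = (z + 4)*(z - 4)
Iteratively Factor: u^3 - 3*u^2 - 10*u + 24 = (u - 2)*(u^2 - u - 12) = (u - 2)*(u + 3)*(u - 4)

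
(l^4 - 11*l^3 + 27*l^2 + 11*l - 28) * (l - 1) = l^5 - 12*l^4 + 38*l^3 - 16*l^2 - 39*l + 28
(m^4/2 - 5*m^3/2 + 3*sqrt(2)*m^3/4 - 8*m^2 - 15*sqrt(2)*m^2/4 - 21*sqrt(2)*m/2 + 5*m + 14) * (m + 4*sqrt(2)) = m^5/2 - 5*m^4/2 + 11*sqrt(2)*m^4/4 - 55*sqrt(2)*m^3/4 - 2*m^3 - 85*sqrt(2)*m^2/2 - 25*m^2 - 70*m + 20*sqrt(2)*m + 56*sqrt(2)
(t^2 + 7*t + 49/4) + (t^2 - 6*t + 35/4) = 2*t^2 + t + 21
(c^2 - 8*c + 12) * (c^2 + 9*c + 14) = c^4 + c^3 - 46*c^2 - 4*c + 168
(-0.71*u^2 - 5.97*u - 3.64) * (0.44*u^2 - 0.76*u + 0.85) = -0.3124*u^4 - 2.0872*u^3 + 2.3321*u^2 - 2.3081*u - 3.094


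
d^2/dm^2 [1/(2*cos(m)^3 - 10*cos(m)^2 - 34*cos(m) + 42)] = ((-65*cos(m) - 40*cos(2*m) + 9*cos(3*m))*(cos(m)^3 - 5*cos(m)^2 - 17*cos(m) + 21)/8 + (-3*cos(m)^2 + 10*cos(m) + 17)^2*sin(m)^2)/(cos(m)^3 - 5*cos(m)^2 - 17*cos(m) + 21)^3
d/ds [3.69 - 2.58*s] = -2.58000000000000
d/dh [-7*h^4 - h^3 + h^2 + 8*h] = -28*h^3 - 3*h^2 + 2*h + 8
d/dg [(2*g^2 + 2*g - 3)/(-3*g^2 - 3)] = 2*(g^2 - 5*g - 1)/(3*(g^4 + 2*g^2 + 1))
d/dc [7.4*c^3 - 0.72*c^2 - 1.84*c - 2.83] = 22.2*c^2 - 1.44*c - 1.84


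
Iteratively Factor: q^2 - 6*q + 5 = (q - 5)*(q - 1)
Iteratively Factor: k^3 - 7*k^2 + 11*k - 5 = (k - 1)*(k^2 - 6*k + 5) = (k - 5)*(k - 1)*(k - 1)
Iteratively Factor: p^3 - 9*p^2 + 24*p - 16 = (p - 4)*(p^2 - 5*p + 4) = (p - 4)*(p - 1)*(p - 4)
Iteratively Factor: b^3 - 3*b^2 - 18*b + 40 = (b - 2)*(b^2 - b - 20) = (b - 2)*(b + 4)*(b - 5)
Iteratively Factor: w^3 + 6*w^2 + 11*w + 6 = (w + 2)*(w^2 + 4*w + 3) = (w + 2)*(w + 3)*(w + 1)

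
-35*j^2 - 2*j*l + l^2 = (-7*j + l)*(5*j + l)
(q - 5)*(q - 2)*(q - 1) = q^3 - 8*q^2 + 17*q - 10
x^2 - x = x*(x - 1)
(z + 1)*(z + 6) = z^2 + 7*z + 6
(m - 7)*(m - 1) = m^2 - 8*m + 7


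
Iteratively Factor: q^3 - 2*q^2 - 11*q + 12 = (q - 1)*(q^2 - q - 12) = (q - 4)*(q - 1)*(q + 3)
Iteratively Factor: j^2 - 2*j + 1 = (j - 1)*(j - 1)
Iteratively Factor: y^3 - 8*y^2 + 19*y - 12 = (y - 4)*(y^2 - 4*y + 3) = (y - 4)*(y - 3)*(y - 1)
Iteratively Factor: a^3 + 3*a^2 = (a)*(a^2 + 3*a) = a*(a + 3)*(a)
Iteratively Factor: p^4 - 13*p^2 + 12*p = (p - 1)*(p^3 + p^2 - 12*p) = (p - 3)*(p - 1)*(p^2 + 4*p) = p*(p - 3)*(p - 1)*(p + 4)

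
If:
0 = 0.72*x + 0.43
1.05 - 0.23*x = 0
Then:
No Solution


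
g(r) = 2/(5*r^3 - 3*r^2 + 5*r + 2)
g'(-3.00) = -0.01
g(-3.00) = -0.01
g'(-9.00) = 0.00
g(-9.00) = 0.00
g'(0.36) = -0.72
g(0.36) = 0.55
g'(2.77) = -0.02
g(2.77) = 0.02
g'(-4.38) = -0.00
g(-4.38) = -0.00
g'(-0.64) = -2.14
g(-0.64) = -0.53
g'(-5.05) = -0.00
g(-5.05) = -0.00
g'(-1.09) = -0.32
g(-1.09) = -0.15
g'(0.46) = -0.63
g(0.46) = 0.48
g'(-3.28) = -0.01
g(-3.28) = -0.01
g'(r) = 2*(-15*r^2 + 6*r - 5)/(5*r^3 - 3*r^2 + 5*r + 2)^2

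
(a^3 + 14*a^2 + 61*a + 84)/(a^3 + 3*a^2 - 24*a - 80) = (a^2 + 10*a + 21)/(a^2 - a - 20)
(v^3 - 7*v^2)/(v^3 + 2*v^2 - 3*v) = v*(v - 7)/(v^2 + 2*v - 3)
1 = 1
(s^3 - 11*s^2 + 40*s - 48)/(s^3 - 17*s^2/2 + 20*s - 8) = 2*(s - 3)/(2*s - 1)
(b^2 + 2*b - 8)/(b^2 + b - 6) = (b + 4)/(b + 3)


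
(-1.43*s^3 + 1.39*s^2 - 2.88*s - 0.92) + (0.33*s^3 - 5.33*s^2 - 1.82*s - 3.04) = -1.1*s^3 - 3.94*s^2 - 4.7*s - 3.96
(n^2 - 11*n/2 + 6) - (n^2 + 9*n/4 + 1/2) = 11/2 - 31*n/4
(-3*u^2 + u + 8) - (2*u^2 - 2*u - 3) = -5*u^2 + 3*u + 11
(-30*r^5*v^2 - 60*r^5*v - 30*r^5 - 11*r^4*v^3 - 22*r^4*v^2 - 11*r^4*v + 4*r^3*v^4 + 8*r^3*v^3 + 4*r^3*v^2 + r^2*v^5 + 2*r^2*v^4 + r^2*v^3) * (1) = -30*r^5*v^2 - 60*r^5*v - 30*r^5 - 11*r^4*v^3 - 22*r^4*v^2 - 11*r^4*v + 4*r^3*v^4 + 8*r^3*v^3 + 4*r^3*v^2 + r^2*v^5 + 2*r^2*v^4 + r^2*v^3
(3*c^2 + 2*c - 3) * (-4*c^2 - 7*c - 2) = -12*c^4 - 29*c^3 - 8*c^2 + 17*c + 6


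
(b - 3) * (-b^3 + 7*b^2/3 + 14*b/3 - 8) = -b^4 + 16*b^3/3 - 7*b^2/3 - 22*b + 24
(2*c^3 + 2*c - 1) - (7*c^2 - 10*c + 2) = 2*c^3 - 7*c^2 + 12*c - 3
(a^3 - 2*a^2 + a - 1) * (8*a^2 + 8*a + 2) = 8*a^5 - 8*a^4 - 6*a^3 - 4*a^2 - 6*a - 2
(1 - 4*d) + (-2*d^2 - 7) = -2*d^2 - 4*d - 6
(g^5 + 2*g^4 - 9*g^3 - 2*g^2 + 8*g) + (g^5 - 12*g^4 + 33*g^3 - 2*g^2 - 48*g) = 2*g^5 - 10*g^4 + 24*g^3 - 4*g^2 - 40*g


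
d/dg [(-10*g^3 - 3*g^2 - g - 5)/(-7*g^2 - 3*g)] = (70*g^4 + 60*g^3 + 2*g^2 - 70*g - 15)/(g^2*(49*g^2 + 42*g + 9))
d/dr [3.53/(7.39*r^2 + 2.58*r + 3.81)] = (-52.1734*r - 9.1074)/(7.39*r^2 + 2.58*r + 3.81)^2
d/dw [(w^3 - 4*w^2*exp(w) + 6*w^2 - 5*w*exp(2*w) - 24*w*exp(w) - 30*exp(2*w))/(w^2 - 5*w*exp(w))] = exp(w) + 1 + 6*exp(w)/w - 6*exp(w)/w^2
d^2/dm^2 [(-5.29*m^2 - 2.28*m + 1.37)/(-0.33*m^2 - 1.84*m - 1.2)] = (-5.92759199999999*m^3 - 13.464198*m^2 - 10.408464*m - 3.024784)/(0.035937*m^6 + 0.601128*m^5 + 3.743784*m^4 + 10.601344*m^3 + 13.61376*m^2 + 7.9488*m + 1.728)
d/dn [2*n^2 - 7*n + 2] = 4*n - 7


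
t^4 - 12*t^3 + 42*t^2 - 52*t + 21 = (t - 7)*(t - 3)*(t - 1)^2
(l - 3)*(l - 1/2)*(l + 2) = l^3 - 3*l^2/2 - 11*l/2 + 3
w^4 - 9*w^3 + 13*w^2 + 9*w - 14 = (w - 7)*(w - 2)*(w - 1)*(w + 1)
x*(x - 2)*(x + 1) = x^3 - x^2 - 2*x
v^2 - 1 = (v - 1)*(v + 1)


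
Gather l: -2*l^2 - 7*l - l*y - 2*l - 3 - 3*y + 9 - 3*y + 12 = -2*l^2 + l*(-y - 9) - 6*y + 18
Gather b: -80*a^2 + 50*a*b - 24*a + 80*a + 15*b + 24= -80*a^2 + 56*a + b*(50*a + 15) + 24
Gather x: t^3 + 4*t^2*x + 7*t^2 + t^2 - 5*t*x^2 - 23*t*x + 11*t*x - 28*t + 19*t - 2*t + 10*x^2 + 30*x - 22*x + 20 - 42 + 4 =t^3 + 8*t^2 - 11*t + x^2*(10 - 5*t) + x*(4*t^2 - 12*t + 8) - 18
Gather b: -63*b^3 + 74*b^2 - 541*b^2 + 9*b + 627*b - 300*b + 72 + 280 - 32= -63*b^3 - 467*b^2 + 336*b + 320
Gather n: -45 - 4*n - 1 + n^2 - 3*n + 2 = n^2 - 7*n - 44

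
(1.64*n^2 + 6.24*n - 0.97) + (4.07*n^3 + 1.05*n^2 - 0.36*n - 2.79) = 4.07*n^3 + 2.69*n^2 + 5.88*n - 3.76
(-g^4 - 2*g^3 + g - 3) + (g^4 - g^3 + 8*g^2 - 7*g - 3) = -3*g^3 + 8*g^2 - 6*g - 6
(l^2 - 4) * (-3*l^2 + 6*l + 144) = -3*l^4 + 6*l^3 + 156*l^2 - 24*l - 576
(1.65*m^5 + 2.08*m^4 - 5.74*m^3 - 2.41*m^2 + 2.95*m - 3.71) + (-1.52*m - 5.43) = 1.65*m^5 + 2.08*m^4 - 5.74*m^3 - 2.41*m^2 + 1.43*m - 9.14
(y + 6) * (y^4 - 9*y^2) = y^5 + 6*y^4 - 9*y^3 - 54*y^2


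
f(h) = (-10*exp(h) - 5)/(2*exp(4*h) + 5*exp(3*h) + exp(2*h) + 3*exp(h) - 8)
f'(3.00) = 0.00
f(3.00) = 0.00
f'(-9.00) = 0.00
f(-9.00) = 0.63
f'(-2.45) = 0.14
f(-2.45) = 0.76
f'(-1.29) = 0.61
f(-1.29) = 1.11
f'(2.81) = 0.00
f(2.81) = -0.00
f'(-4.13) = 0.02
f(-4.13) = 0.65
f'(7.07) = 0.00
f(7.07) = -0.00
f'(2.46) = 0.01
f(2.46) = -0.00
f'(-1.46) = 0.47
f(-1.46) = 1.02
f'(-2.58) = 0.12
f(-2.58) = 0.74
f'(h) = (-10*exp(h) - 5)*(-8*exp(4*h) - 15*exp(3*h) - 2*exp(2*h) - 3*exp(h))/(2*exp(4*h) + 5*exp(3*h) + exp(2*h) + 3*exp(h) - 8)^2 - 10*exp(h)/(2*exp(4*h) + 5*exp(3*h) + exp(2*h) + 3*exp(h) - 8)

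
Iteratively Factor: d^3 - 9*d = (d)*(d^2 - 9) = d*(d - 3)*(d + 3)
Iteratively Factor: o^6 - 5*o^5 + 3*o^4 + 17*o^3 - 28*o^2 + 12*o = (o + 2)*(o^5 - 7*o^4 + 17*o^3 - 17*o^2 + 6*o) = o*(o + 2)*(o^4 - 7*o^3 + 17*o^2 - 17*o + 6) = o*(o - 3)*(o + 2)*(o^3 - 4*o^2 + 5*o - 2) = o*(o - 3)*(o - 2)*(o + 2)*(o^2 - 2*o + 1) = o*(o - 3)*(o - 2)*(o - 1)*(o + 2)*(o - 1)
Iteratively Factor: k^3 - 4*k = (k)*(k^2 - 4) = k*(k + 2)*(k - 2)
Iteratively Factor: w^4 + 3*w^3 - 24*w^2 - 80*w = (w + 4)*(w^3 - w^2 - 20*w) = w*(w + 4)*(w^2 - w - 20) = w*(w - 5)*(w + 4)*(w + 4)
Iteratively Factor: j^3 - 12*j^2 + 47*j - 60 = (j - 3)*(j^2 - 9*j + 20) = (j - 5)*(j - 3)*(j - 4)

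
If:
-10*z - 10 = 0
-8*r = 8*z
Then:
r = 1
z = -1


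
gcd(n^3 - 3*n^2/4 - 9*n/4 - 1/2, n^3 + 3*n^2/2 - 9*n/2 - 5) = n^2 - n - 2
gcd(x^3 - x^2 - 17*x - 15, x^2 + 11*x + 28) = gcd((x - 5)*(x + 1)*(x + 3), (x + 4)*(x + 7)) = 1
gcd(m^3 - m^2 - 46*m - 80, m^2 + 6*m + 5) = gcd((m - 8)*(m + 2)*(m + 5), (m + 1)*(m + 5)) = m + 5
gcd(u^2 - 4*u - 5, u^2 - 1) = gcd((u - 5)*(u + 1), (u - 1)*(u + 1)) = u + 1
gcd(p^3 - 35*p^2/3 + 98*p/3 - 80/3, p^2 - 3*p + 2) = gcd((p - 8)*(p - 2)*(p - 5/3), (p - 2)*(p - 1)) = p - 2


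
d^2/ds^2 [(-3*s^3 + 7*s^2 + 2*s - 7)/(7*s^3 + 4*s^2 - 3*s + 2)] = 2*(427*s^6 + 105*s^5 - 1197*s^4 - 2099*s^3 - 177*s^2 + 462*s + 33)/(343*s^9 + 588*s^8 - 105*s^7 - 146*s^6 + 381*s^5 - 48*s^4 - 87*s^3 + 102*s^2 - 36*s + 8)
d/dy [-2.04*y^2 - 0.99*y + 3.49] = -4.08*y - 0.99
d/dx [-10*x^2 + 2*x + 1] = 2 - 20*x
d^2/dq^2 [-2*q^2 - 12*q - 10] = -4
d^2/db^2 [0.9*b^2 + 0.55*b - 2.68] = 1.80000000000000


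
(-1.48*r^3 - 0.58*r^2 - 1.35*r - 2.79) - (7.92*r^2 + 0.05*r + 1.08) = -1.48*r^3 - 8.5*r^2 - 1.4*r - 3.87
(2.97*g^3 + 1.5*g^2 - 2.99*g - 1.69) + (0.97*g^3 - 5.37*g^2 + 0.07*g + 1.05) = 3.94*g^3 - 3.87*g^2 - 2.92*g - 0.64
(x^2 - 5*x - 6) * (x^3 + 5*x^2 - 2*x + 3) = x^5 - 33*x^3 - 17*x^2 - 3*x - 18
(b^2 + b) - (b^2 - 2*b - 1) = 3*b + 1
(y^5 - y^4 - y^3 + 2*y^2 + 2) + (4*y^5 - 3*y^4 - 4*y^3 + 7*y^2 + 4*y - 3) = 5*y^5 - 4*y^4 - 5*y^3 + 9*y^2 + 4*y - 1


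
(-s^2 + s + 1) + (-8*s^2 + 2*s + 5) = -9*s^2 + 3*s + 6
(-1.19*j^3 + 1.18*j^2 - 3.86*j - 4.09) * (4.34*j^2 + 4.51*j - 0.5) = -5.1646*j^5 - 0.245699999999999*j^4 - 10.8356*j^3 - 35.7492*j^2 - 16.5159*j + 2.045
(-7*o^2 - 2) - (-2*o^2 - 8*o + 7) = -5*o^2 + 8*o - 9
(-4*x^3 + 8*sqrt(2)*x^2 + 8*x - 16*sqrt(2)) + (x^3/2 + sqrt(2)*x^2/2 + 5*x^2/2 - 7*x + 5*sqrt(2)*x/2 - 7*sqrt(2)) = -7*x^3/2 + 5*x^2/2 + 17*sqrt(2)*x^2/2 + x + 5*sqrt(2)*x/2 - 23*sqrt(2)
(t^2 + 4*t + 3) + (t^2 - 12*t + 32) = 2*t^2 - 8*t + 35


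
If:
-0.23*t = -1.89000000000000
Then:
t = 8.22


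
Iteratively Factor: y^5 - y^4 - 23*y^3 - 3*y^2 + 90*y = (y - 5)*(y^4 + 4*y^3 - 3*y^2 - 18*y) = (y - 5)*(y + 3)*(y^3 + y^2 - 6*y) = (y - 5)*(y - 2)*(y + 3)*(y^2 + 3*y) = y*(y - 5)*(y - 2)*(y + 3)*(y + 3)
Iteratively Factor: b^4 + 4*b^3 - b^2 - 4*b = (b + 1)*(b^3 + 3*b^2 - 4*b) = (b - 1)*(b + 1)*(b^2 + 4*b) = b*(b - 1)*(b + 1)*(b + 4)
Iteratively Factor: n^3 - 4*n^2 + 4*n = (n - 2)*(n^2 - 2*n) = n*(n - 2)*(n - 2)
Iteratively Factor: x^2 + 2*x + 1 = (x + 1)*(x + 1)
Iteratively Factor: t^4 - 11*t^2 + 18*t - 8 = (t + 4)*(t^3 - 4*t^2 + 5*t - 2) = (t - 1)*(t + 4)*(t^2 - 3*t + 2) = (t - 2)*(t - 1)*(t + 4)*(t - 1)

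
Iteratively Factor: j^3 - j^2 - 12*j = (j)*(j^2 - j - 12) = j*(j + 3)*(j - 4)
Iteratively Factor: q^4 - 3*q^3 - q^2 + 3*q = (q + 1)*(q^3 - 4*q^2 + 3*q) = (q - 1)*(q + 1)*(q^2 - 3*q) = (q - 3)*(q - 1)*(q + 1)*(q)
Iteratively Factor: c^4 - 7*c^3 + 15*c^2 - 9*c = (c - 3)*(c^3 - 4*c^2 + 3*c) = (c - 3)^2*(c^2 - c) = c*(c - 3)^2*(c - 1)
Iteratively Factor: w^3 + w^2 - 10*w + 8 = (w + 4)*(w^2 - 3*w + 2) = (w - 1)*(w + 4)*(w - 2)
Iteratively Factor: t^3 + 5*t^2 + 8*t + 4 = (t + 2)*(t^2 + 3*t + 2) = (t + 1)*(t + 2)*(t + 2)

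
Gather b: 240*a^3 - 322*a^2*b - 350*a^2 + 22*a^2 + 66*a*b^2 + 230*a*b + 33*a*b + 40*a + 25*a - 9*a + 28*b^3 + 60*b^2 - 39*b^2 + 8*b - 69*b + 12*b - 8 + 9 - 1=240*a^3 - 328*a^2 + 56*a + 28*b^3 + b^2*(66*a + 21) + b*(-322*a^2 + 263*a - 49)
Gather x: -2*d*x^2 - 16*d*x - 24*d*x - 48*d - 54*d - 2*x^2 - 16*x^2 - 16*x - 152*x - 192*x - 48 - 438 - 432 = -102*d + x^2*(-2*d - 18) + x*(-40*d - 360) - 918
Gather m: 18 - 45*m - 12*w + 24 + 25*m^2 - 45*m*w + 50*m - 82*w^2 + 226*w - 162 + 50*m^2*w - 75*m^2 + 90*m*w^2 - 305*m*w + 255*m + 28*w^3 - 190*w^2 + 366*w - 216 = m^2*(50*w - 50) + m*(90*w^2 - 350*w + 260) + 28*w^3 - 272*w^2 + 580*w - 336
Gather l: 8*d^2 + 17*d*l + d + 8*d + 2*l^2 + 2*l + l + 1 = 8*d^2 + 9*d + 2*l^2 + l*(17*d + 3) + 1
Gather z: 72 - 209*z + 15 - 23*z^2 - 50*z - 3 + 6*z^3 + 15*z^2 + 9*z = 6*z^3 - 8*z^2 - 250*z + 84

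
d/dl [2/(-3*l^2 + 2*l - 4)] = 4*(3*l - 1)/(3*l^2 - 2*l + 4)^2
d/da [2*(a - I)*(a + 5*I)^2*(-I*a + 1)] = -8*I*a^3 + 60*a^2 + 96*I*a + 20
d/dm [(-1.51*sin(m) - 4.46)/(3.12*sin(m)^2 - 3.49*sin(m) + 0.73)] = (4.7112*sin(m)^2 + 27.8304*sin(m) - 16.6677)*cos(m)/(9.7344*sin(m)^4 - 21.7776*sin(m)^3 + 16.7353*sin(m)^2 - 5.0954*sin(m) + 0.5329)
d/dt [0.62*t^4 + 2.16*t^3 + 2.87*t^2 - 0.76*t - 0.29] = 2.48*t^3 + 6.48*t^2 + 5.74*t - 0.76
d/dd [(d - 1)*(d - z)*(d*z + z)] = z*(3*d^2 - 2*d*z - 1)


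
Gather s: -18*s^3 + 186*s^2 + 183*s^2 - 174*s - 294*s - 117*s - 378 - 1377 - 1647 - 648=-18*s^3 + 369*s^2 - 585*s - 4050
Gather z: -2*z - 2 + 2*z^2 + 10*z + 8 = 2*z^2 + 8*z + 6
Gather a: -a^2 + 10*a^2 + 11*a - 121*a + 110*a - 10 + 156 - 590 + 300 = 9*a^2 - 144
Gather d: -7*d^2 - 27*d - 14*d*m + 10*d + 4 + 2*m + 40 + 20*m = -7*d^2 + d*(-14*m - 17) + 22*m + 44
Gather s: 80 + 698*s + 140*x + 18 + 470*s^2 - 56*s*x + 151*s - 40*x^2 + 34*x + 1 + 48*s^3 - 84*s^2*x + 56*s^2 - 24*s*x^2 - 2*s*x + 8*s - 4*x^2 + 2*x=48*s^3 + s^2*(526 - 84*x) + s*(-24*x^2 - 58*x + 857) - 44*x^2 + 176*x + 99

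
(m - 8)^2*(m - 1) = m^3 - 17*m^2 + 80*m - 64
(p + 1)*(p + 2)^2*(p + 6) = p^4 + 11*p^3 + 38*p^2 + 52*p + 24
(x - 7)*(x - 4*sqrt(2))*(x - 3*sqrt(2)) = x^3 - 7*sqrt(2)*x^2 - 7*x^2 + 24*x + 49*sqrt(2)*x - 168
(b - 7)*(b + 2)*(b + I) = b^3 - 5*b^2 + I*b^2 - 14*b - 5*I*b - 14*I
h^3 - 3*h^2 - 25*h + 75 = (h - 5)*(h - 3)*(h + 5)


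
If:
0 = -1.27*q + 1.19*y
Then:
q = 0.937007874015748*y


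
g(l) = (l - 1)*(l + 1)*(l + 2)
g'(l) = (l - 1)*(l + 1) + (l - 1)*(l + 2) + (l + 1)*(l + 2) = 3*l^2 + 4*l - 1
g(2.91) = 36.67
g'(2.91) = 36.04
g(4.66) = 137.97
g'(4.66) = 82.79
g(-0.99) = -0.02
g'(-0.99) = -2.02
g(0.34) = -2.07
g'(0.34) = 0.71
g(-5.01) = -72.54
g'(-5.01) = 54.26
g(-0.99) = -0.02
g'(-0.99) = -2.02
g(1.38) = 3.06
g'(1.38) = 10.23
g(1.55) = 4.98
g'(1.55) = 12.41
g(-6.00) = -140.00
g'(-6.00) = 83.00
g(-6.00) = -140.00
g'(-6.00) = 83.00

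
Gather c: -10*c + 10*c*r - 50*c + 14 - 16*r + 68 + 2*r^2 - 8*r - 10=c*(10*r - 60) + 2*r^2 - 24*r + 72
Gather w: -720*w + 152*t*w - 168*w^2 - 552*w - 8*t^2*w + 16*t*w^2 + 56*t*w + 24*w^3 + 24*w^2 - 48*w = 24*w^3 + w^2*(16*t - 144) + w*(-8*t^2 + 208*t - 1320)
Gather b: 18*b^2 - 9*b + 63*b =18*b^2 + 54*b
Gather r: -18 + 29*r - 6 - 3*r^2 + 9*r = -3*r^2 + 38*r - 24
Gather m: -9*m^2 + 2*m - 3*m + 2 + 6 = -9*m^2 - m + 8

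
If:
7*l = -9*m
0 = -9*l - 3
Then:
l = -1/3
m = 7/27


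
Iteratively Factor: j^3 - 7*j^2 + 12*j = (j - 4)*(j^2 - 3*j) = (j - 4)*(j - 3)*(j)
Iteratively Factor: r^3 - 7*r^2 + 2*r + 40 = (r - 4)*(r^2 - 3*r - 10) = (r - 4)*(r + 2)*(r - 5)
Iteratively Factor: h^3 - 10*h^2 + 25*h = (h)*(h^2 - 10*h + 25) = h*(h - 5)*(h - 5)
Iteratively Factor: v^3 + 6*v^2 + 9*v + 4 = (v + 4)*(v^2 + 2*v + 1) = (v + 1)*(v + 4)*(v + 1)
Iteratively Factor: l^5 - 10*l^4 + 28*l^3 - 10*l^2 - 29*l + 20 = (l - 1)*(l^4 - 9*l^3 + 19*l^2 + 9*l - 20) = (l - 1)*(l + 1)*(l^3 - 10*l^2 + 29*l - 20) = (l - 4)*(l - 1)*(l + 1)*(l^2 - 6*l + 5) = (l - 4)*(l - 1)^2*(l + 1)*(l - 5)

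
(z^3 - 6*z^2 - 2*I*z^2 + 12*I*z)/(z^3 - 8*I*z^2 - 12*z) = (z - 6)/(z - 6*I)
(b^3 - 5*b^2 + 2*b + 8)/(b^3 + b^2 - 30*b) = (b^3 - 5*b^2 + 2*b + 8)/(b*(b^2 + b - 30))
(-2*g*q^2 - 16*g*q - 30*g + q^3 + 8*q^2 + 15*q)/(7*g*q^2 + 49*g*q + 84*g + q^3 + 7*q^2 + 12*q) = (-2*g*q - 10*g + q^2 + 5*q)/(7*g*q + 28*g + q^2 + 4*q)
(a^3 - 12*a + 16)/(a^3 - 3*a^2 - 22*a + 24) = (a^2 - 4*a + 4)/(a^2 - 7*a + 6)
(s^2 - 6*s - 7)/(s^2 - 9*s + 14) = (s + 1)/(s - 2)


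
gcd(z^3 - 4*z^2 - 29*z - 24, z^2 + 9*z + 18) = z + 3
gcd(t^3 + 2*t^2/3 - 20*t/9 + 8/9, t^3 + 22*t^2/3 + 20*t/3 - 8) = t^2 + 4*t/3 - 4/3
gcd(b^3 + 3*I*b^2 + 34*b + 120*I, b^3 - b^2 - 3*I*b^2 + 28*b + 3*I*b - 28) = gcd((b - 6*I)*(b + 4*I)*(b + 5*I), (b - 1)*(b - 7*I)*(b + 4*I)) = b + 4*I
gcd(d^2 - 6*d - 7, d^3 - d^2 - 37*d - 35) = d^2 - 6*d - 7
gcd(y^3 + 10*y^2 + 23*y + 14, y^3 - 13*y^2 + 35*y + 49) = y + 1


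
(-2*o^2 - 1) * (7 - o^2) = 2*o^4 - 13*o^2 - 7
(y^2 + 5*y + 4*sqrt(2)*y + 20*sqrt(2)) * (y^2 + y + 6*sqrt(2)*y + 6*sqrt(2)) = y^4 + 6*y^3 + 10*sqrt(2)*y^3 + 53*y^2 + 60*sqrt(2)*y^2 + 50*sqrt(2)*y + 288*y + 240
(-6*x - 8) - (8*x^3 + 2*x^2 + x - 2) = -8*x^3 - 2*x^2 - 7*x - 6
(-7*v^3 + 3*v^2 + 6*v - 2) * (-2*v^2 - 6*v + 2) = 14*v^5 + 36*v^4 - 44*v^3 - 26*v^2 + 24*v - 4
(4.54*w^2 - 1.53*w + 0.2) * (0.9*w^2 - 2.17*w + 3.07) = 4.086*w^4 - 11.2288*w^3 + 17.4379*w^2 - 5.1311*w + 0.614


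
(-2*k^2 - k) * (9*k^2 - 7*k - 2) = -18*k^4 + 5*k^3 + 11*k^2 + 2*k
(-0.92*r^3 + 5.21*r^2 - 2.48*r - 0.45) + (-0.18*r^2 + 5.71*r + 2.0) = -0.92*r^3 + 5.03*r^2 + 3.23*r + 1.55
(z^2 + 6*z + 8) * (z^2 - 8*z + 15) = z^4 - 2*z^3 - 25*z^2 + 26*z + 120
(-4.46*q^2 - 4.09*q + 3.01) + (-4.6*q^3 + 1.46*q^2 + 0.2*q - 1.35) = -4.6*q^3 - 3.0*q^2 - 3.89*q + 1.66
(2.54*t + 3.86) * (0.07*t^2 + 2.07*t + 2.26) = 0.1778*t^3 + 5.528*t^2 + 13.7306*t + 8.7236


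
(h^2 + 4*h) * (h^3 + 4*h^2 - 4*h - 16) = h^5 + 8*h^4 + 12*h^3 - 32*h^2 - 64*h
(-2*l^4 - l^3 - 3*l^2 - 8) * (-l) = 2*l^5 + l^4 + 3*l^3 + 8*l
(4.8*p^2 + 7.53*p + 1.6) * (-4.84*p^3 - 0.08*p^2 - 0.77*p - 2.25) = -23.232*p^5 - 36.8292*p^4 - 12.0424*p^3 - 16.7261*p^2 - 18.1745*p - 3.6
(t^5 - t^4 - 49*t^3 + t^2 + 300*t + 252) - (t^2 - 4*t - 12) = t^5 - t^4 - 49*t^3 + 304*t + 264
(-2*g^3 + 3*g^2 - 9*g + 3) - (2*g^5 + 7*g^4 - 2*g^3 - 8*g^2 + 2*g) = -2*g^5 - 7*g^4 + 11*g^2 - 11*g + 3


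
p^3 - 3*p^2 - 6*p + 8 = (p - 4)*(p - 1)*(p + 2)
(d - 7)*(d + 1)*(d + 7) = d^3 + d^2 - 49*d - 49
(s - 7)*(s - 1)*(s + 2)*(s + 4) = s^4 - 2*s^3 - 33*s^2 - 22*s + 56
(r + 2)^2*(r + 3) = r^3 + 7*r^2 + 16*r + 12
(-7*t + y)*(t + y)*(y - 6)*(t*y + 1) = -7*t^3*y^2 + 42*t^3*y - 6*t^2*y^3 + 36*t^2*y^2 - 7*t^2*y + 42*t^2 + t*y^4 - 6*t*y^3 - 6*t*y^2 + 36*t*y + y^3 - 6*y^2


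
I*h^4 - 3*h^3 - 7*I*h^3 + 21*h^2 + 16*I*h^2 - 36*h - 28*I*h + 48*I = (h - 4)*(h - 3)*(h + 4*I)*(I*h + 1)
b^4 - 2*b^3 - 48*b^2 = b^2*(b - 8)*(b + 6)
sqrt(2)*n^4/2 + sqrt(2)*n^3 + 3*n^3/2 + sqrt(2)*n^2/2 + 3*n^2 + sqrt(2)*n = n*(n + 2)*(n + sqrt(2))*(sqrt(2)*n/2 + 1/2)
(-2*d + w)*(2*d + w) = -4*d^2 + w^2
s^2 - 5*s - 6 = (s - 6)*(s + 1)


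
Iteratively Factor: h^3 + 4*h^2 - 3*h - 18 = (h + 3)*(h^2 + h - 6) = (h - 2)*(h + 3)*(h + 3)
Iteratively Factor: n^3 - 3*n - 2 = (n + 1)*(n^2 - n - 2) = (n - 2)*(n + 1)*(n + 1)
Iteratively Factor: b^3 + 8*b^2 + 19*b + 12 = (b + 3)*(b^2 + 5*b + 4) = (b + 3)*(b + 4)*(b + 1)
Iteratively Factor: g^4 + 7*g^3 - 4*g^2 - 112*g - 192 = (g + 3)*(g^3 + 4*g^2 - 16*g - 64) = (g - 4)*(g + 3)*(g^2 + 8*g + 16) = (g - 4)*(g + 3)*(g + 4)*(g + 4)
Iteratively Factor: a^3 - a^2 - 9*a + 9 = (a - 3)*(a^2 + 2*a - 3) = (a - 3)*(a + 3)*(a - 1)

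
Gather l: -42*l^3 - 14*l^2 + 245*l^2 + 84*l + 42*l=-42*l^3 + 231*l^2 + 126*l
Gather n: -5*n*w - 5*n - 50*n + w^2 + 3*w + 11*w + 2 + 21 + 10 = n*(-5*w - 55) + w^2 + 14*w + 33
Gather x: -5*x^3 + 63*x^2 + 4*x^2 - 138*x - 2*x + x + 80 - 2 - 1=-5*x^3 + 67*x^2 - 139*x + 77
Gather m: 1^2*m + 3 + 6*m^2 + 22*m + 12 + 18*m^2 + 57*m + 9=24*m^2 + 80*m + 24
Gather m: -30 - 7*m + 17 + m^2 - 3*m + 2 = m^2 - 10*m - 11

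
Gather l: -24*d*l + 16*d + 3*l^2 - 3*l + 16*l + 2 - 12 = 16*d + 3*l^2 + l*(13 - 24*d) - 10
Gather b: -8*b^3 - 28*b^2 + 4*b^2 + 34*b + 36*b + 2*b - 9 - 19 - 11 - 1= -8*b^3 - 24*b^2 + 72*b - 40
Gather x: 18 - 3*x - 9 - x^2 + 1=-x^2 - 3*x + 10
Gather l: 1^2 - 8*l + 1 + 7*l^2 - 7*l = 7*l^2 - 15*l + 2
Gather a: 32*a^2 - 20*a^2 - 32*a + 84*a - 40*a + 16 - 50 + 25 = 12*a^2 + 12*a - 9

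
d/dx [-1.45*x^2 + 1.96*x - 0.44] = 1.96 - 2.9*x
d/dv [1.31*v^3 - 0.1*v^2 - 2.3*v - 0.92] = 3.93*v^2 - 0.2*v - 2.3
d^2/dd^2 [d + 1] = 0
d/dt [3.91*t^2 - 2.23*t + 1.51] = 7.82*t - 2.23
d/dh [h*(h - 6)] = 2*h - 6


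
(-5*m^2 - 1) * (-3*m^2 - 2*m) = 15*m^4 + 10*m^3 + 3*m^2 + 2*m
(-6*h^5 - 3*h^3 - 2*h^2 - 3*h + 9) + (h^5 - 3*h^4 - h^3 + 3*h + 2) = -5*h^5 - 3*h^4 - 4*h^3 - 2*h^2 + 11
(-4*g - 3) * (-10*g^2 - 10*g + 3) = 40*g^3 + 70*g^2 + 18*g - 9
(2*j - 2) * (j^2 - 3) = 2*j^3 - 2*j^2 - 6*j + 6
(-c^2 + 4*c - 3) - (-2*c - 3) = -c^2 + 6*c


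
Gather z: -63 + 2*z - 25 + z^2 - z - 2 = z^2 + z - 90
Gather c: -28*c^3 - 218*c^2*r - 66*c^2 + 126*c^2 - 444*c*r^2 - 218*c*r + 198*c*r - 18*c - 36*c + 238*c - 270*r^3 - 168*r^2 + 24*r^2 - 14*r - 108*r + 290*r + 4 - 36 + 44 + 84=-28*c^3 + c^2*(60 - 218*r) + c*(-444*r^2 - 20*r + 184) - 270*r^3 - 144*r^2 + 168*r + 96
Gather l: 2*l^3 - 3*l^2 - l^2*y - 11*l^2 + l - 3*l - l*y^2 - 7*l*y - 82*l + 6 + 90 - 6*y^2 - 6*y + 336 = 2*l^3 + l^2*(-y - 14) + l*(-y^2 - 7*y - 84) - 6*y^2 - 6*y + 432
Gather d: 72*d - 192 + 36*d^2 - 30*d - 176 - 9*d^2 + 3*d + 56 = 27*d^2 + 45*d - 312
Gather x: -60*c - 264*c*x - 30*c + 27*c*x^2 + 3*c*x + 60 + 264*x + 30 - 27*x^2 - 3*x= -90*c + x^2*(27*c - 27) + x*(261 - 261*c) + 90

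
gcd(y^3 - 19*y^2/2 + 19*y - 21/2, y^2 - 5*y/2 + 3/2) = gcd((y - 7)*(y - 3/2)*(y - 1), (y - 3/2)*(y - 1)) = y^2 - 5*y/2 + 3/2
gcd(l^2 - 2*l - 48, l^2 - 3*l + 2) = 1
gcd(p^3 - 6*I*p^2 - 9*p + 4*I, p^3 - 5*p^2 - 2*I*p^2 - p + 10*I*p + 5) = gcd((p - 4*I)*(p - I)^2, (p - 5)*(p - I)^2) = p^2 - 2*I*p - 1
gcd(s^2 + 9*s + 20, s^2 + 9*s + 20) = s^2 + 9*s + 20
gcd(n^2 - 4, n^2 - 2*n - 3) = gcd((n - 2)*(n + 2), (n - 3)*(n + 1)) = 1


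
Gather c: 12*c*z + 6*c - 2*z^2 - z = c*(12*z + 6) - 2*z^2 - z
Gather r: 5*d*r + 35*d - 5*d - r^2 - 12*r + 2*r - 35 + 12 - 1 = 30*d - r^2 + r*(5*d - 10) - 24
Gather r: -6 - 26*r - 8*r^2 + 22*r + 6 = -8*r^2 - 4*r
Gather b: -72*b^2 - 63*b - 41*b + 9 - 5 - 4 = -72*b^2 - 104*b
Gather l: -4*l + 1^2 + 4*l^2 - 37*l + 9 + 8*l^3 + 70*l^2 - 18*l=8*l^3 + 74*l^2 - 59*l + 10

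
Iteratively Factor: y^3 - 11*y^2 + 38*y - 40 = (y - 2)*(y^2 - 9*y + 20) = (y - 5)*(y - 2)*(y - 4)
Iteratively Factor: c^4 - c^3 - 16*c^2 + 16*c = (c + 4)*(c^3 - 5*c^2 + 4*c) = (c - 4)*(c + 4)*(c^2 - c) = (c - 4)*(c - 1)*(c + 4)*(c)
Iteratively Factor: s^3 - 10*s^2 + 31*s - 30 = (s - 5)*(s^2 - 5*s + 6) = (s - 5)*(s - 3)*(s - 2)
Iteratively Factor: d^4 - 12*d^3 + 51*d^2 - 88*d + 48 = (d - 4)*(d^3 - 8*d^2 + 19*d - 12) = (d - 4)^2*(d^2 - 4*d + 3) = (d - 4)^2*(d - 1)*(d - 3)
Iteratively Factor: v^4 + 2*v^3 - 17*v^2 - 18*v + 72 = (v - 2)*(v^3 + 4*v^2 - 9*v - 36) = (v - 3)*(v - 2)*(v^2 + 7*v + 12) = (v - 3)*(v - 2)*(v + 3)*(v + 4)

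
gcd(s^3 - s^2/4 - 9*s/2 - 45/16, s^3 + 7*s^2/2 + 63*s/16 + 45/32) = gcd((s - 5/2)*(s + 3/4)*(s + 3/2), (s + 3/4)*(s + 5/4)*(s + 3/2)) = s^2 + 9*s/4 + 9/8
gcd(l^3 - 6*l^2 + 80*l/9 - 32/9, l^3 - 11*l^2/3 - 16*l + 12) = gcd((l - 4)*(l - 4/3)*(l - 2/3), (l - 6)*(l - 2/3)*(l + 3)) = l - 2/3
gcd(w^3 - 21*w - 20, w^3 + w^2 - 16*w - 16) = w^2 + 5*w + 4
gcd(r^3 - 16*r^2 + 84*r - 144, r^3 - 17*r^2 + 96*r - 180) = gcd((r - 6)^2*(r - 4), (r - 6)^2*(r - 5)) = r^2 - 12*r + 36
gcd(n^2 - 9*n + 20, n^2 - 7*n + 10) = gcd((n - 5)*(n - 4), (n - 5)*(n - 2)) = n - 5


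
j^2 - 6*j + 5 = (j - 5)*(j - 1)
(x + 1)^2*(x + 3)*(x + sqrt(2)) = x^4 + sqrt(2)*x^3 + 5*x^3 + 7*x^2 + 5*sqrt(2)*x^2 + 3*x + 7*sqrt(2)*x + 3*sqrt(2)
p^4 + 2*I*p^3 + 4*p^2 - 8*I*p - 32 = (p - 2)*(p + 2)*(p - 2*I)*(p + 4*I)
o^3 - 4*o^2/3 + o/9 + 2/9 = (o - 1)*(o - 2/3)*(o + 1/3)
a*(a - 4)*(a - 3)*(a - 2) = a^4 - 9*a^3 + 26*a^2 - 24*a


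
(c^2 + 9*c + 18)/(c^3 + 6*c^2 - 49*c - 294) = (c + 3)/(c^2 - 49)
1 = 1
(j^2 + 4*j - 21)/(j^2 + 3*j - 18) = (j + 7)/(j + 6)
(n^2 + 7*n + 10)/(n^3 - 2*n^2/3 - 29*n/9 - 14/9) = 9*(n^2 + 7*n + 10)/(9*n^3 - 6*n^2 - 29*n - 14)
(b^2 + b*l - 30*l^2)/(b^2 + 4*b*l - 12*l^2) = (b - 5*l)/(b - 2*l)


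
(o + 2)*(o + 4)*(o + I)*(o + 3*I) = o^4 + 6*o^3 + 4*I*o^3 + 5*o^2 + 24*I*o^2 - 18*o + 32*I*o - 24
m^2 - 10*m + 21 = (m - 7)*(m - 3)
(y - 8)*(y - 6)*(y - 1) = y^3 - 15*y^2 + 62*y - 48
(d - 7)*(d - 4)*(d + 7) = d^3 - 4*d^2 - 49*d + 196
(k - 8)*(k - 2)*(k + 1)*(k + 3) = k^4 - 6*k^3 - 21*k^2 + 34*k + 48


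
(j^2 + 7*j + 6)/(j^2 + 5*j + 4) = (j + 6)/(j + 4)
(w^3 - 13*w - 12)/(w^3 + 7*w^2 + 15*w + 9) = (w - 4)/(w + 3)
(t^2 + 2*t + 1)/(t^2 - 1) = (t + 1)/(t - 1)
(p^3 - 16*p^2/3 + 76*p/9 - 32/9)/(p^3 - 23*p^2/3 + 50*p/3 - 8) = (3*p^2 - 14*p + 16)/(3*(p^2 - 7*p + 12))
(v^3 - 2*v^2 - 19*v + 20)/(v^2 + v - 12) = (v^2 - 6*v + 5)/(v - 3)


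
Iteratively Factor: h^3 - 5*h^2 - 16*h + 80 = (h - 5)*(h^2 - 16) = (h - 5)*(h - 4)*(h + 4)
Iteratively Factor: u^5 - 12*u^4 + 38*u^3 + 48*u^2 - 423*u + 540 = (u + 3)*(u^4 - 15*u^3 + 83*u^2 - 201*u + 180) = (u - 4)*(u + 3)*(u^3 - 11*u^2 + 39*u - 45) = (u - 4)*(u - 3)*(u + 3)*(u^2 - 8*u + 15) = (u - 5)*(u - 4)*(u - 3)*(u + 3)*(u - 3)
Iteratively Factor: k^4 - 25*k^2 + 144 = (k + 4)*(k^3 - 4*k^2 - 9*k + 36) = (k + 3)*(k + 4)*(k^2 - 7*k + 12) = (k - 4)*(k + 3)*(k + 4)*(k - 3)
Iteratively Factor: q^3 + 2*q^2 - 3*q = (q - 1)*(q^2 + 3*q) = (q - 1)*(q + 3)*(q)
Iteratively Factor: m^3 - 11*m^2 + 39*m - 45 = (m - 3)*(m^2 - 8*m + 15) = (m - 5)*(m - 3)*(m - 3)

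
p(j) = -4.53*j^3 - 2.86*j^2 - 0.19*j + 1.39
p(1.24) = -11.88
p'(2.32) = -86.61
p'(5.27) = -407.77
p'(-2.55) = -73.97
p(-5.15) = 545.27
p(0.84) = -3.47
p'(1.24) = -28.18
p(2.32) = -71.01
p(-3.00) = 98.53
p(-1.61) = 13.19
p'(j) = -13.59*j^2 - 5.72*j - 0.19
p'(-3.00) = -105.34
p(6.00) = -1081.19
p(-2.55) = 58.39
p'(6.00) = -523.75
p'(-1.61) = -26.21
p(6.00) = -1081.19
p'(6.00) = -523.75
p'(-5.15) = -331.17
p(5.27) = -742.07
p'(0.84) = -14.58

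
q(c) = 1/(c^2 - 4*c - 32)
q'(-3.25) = 0.15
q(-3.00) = -0.09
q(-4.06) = 1.38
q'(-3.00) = 0.08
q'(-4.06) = 23.15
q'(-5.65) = 0.03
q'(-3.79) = 1.89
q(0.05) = -0.03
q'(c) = (4 - 2*c)/(c^2 - 4*c - 32)^2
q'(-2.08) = 0.02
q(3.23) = -0.03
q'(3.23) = -0.00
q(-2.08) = -0.05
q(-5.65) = 0.04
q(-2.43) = -0.06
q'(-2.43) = 0.03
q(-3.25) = -0.12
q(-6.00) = 0.04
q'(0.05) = 0.00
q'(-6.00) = 0.02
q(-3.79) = -0.40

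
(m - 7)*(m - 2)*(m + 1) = m^3 - 8*m^2 + 5*m + 14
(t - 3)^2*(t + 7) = t^3 + t^2 - 33*t + 63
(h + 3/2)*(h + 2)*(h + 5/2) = h^3 + 6*h^2 + 47*h/4 + 15/2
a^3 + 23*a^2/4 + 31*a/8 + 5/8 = (a + 1/4)*(a + 1/2)*(a + 5)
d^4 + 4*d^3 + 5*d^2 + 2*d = d*(d + 1)^2*(d + 2)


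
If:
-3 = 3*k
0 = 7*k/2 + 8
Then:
No Solution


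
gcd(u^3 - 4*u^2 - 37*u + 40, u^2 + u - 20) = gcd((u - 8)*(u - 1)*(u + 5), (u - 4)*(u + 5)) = u + 5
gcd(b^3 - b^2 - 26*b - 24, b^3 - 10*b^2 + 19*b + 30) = b^2 - 5*b - 6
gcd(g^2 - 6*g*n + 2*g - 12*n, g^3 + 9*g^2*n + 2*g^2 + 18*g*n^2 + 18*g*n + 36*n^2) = g + 2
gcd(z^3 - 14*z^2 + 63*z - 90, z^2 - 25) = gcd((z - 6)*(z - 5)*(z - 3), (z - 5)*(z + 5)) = z - 5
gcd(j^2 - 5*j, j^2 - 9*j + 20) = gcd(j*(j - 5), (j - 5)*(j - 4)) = j - 5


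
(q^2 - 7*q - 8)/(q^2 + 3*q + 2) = (q - 8)/(q + 2)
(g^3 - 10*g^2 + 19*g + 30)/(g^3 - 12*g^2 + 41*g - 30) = (g + 1)/(g - 1)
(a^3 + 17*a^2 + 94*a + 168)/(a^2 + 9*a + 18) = (a^2 + 11*a + 28)/(a + 3)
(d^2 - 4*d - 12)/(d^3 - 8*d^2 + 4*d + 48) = 1/(d - 4)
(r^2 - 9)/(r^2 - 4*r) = (r^2 - 9)/(r*(r - 4))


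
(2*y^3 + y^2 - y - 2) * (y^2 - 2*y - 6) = 2*y^5 - 3*y^4 - 15*y^3 - 6*y^2 + 10*y + 12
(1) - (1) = 0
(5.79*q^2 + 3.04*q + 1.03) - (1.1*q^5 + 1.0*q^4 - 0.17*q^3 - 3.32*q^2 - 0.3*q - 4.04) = -1.1*q^5 - 1.0*q^4 + 0.17*q^3 + 9.11*q^2 + 3.34*q + 5.07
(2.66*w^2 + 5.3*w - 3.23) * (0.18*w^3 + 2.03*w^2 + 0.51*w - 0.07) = 0.4788*w^5 + 6.3538*w^4 + 11.5342*w^3 - 4.0401*w^2 - 2.0183*w + 0.2261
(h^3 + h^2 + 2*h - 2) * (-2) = -2*h^3 - 2*h^2 - 4*h + 4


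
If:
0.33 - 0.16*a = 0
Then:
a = 2.06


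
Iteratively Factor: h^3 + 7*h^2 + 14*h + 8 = (h + 4)*(h^2 + 3*h + 2) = (h + 1)*(h + 4)*(h + 2)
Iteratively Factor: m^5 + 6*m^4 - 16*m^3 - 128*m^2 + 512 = (m + 4)*(m^4 + 2*m^3 - 24*m^2 - 32*m + 128) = (m + 4)^2*(m^3 - 2*m^2 - 16*m + 32) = (m - 4)*(m + 4)^2*(m^2 + 2*m - 8) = (m - 4)*(m - 2)*(m + 4)^2*(m + 4)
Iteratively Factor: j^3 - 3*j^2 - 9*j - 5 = (j + 1)*(j^2 - 4*j - 5) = (j + 1)^2*(j - 5)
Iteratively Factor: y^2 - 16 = (y + 4)*(y - 4)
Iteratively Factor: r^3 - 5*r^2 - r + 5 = (r + 1)*(r^2 - 6*r + 5) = (r - 5)*(r + 1)*(r - 1)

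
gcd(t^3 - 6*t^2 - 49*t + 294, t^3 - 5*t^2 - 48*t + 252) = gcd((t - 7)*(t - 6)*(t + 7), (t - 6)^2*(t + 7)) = t^2 + t - 42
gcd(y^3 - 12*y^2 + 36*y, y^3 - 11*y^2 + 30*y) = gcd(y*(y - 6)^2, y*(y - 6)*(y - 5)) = y^2 - 6*y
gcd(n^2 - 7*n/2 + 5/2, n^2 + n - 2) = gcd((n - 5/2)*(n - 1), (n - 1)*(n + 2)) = n - 1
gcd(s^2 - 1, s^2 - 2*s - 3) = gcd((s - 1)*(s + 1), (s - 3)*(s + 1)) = s + 1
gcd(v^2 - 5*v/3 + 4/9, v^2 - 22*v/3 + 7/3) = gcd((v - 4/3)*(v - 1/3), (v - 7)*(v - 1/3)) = v - 1/3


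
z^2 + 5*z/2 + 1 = (z + 1/2)*(z + 2)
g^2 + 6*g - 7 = (g - 1)*(g + 7)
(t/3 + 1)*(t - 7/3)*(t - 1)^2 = t^4/3 - 4*t^3/9 - 22*t^2/9 + 44*t/9 - 7/3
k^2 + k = k*(k + 1)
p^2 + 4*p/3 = p*(p + 4/3)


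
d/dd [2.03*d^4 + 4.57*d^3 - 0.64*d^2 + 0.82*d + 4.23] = 8.12*d^3 + 13.71*d^2 - 1.28*d + 0.82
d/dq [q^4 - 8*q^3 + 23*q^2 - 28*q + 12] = 4*q^3 - 24*q^2 + 46*q - 28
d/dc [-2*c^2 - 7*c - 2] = -4*c - 7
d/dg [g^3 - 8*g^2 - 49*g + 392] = 3*g^2 - 16*g - 49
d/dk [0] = 0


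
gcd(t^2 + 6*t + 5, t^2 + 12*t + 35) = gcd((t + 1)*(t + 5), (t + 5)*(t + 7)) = t + 5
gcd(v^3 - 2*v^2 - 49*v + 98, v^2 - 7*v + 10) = v - 2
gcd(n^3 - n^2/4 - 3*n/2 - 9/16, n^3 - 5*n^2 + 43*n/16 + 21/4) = n + 3/4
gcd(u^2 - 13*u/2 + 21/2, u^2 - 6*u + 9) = u - 3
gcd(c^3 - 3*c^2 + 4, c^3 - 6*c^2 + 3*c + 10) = c^2 - c - 2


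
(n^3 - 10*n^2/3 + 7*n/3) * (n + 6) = n^4 + 8*n^3/3 - 53*n^2/3 + 14*n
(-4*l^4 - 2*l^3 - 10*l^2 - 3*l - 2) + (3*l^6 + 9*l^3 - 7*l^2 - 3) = 3*l^6 - 4*l^4 + 7*l^3 - 17*l^2 - 3*l - 5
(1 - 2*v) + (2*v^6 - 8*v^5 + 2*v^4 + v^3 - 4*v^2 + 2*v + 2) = 2*v^6 - 8*v^5 + 2*v^4 + v^3 - 4*v^2 + 3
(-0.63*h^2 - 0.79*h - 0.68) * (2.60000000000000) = -1.638*h^2 - 2.054*h - 1.768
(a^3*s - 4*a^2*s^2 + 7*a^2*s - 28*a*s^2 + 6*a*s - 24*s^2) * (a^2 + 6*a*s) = a^5*s + 2*a^4*s^2 + 7*a^4*s - 24*a^3*s^3 + 14*a^3*s^2 + 6*a^3*s - 168*a^2*s^3 + 12*a^2*s^2 - 144*a*s^3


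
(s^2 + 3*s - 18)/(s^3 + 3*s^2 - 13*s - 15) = (s + 6)/(s^2 + 6*s + 5)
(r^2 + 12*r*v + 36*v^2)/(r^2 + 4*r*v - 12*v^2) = (r + 6*v)/(r - 2*v)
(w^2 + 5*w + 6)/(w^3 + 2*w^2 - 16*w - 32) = (w + 3)/(w^2 - 16)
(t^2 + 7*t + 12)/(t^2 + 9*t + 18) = (t + 4)/(t + 6)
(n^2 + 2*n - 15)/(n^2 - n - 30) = (n - 3)/(n - 6)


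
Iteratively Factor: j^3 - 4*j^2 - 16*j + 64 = (j - 4)*(j^2 - 16) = (j - 4)^2*(j + 4)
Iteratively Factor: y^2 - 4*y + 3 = (y - 3)*(y - 1)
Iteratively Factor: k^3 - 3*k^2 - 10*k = (k - 5)*(k^2 + 2*k) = k*(k - 5)*(k + 2)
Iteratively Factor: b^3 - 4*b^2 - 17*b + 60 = (b + 4)*(b^2 - 8*b + 15) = (b - 5)*(b + 4)*(b - 3)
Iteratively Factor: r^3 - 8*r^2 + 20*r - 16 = (r - 2)*(r^2 - 6*r + 8) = (r - 4)*(r - 2)*(r - 2)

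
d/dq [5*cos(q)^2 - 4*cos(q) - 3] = 2*(2 - 5*cos(q))*sin(q)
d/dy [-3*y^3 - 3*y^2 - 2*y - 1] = -9*y^2 - 6*y - 2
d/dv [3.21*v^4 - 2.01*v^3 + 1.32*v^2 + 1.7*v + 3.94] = 12.84*v^3 - 6.03*v^2 + 2.64*v + 1.7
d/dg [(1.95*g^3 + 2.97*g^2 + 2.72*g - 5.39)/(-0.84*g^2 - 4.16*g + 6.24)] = (-1.638*g^4 - 16.224*g^3 + 26.4336*g^2 + 28.0104*g - 5.4496)/(0.7056*g^4 + 6.9888*g^3 + 6.8224*g^2 - 51.9168*g + 38.9376)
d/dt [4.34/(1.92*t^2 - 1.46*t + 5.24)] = (6.3364 - 16.6656*t)/(1.92*t^2 - 1.46*t + 5.24)^2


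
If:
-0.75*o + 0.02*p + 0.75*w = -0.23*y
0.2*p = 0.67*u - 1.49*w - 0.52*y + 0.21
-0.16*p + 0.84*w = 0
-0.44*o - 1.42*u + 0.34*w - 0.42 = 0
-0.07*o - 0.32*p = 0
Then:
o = 0.01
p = -0.00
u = -0.30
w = -0.00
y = 0.02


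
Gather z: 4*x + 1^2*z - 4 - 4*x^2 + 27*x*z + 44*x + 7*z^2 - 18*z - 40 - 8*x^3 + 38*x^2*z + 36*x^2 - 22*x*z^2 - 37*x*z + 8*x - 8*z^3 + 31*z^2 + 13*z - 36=-8*x^3 + 32*x^2 + 56*x - 8*z^3 + z^2*(38 - 22*x) + z*(38*x^2 - 10*x - 4) - 80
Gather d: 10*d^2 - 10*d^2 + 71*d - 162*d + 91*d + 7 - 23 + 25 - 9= 0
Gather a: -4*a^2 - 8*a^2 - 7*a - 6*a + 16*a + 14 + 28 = -12*a^2 + 3*a + 42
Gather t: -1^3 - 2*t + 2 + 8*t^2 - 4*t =8*t^2 - 6*t + 1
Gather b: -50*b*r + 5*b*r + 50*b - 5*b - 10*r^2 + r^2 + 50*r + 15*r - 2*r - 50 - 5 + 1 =b*(45 - 45*r) - 9*r^2 + 63*r - 54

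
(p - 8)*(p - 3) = p^2 - 11*p + 24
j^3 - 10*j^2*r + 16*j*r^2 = j*(j - 8*r)*(j - 2*r)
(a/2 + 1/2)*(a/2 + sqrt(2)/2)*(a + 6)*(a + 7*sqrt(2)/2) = a^4/4 + 9*sqrt(2)*a^3/8 + 7*a^3/4 + 13*a^2/4 + 63*sqrt(2)*a^2/8 + 27*sqrt(2)*a/4 + 49*a/4 + 21/2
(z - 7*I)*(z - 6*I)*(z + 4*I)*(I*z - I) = I*z^4 + 9*z^3 - I*z^3 - 9*z^2 + 10*I*z^2 + 168*z - 10*I*z - 168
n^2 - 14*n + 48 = (n - 8)*(n - 6)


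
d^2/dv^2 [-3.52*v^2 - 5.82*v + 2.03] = -7.04000000000000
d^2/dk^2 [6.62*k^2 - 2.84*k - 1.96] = 13.2400000000000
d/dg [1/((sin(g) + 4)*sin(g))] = -2*(sin(g) + 2)*cos(g)/((sin(g) + 4)^2*sin(g)^2)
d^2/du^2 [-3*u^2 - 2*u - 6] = -6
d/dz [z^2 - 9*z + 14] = 2*z - 9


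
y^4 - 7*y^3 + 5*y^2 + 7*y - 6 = (y - 6)*(y - 1)^2*(y + 1)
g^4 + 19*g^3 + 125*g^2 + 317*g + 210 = (g + 1)*(g + 5)*(g + 6)*(g + 7)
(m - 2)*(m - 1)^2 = m^3 - 4*m^2 + 5*m - 2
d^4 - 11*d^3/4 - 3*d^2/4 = d^2*(d - 3)*(d + 1/4)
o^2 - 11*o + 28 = (o - 7)*(o - 4)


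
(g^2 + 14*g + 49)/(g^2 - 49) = (g + 7)/(g - 7)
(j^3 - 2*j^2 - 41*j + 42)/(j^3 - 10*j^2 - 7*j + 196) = (j^2 + 5*j - 6)/(j^2 - 3*j - 28)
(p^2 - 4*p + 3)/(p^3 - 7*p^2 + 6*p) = (p - 3)/(p*(p - 6))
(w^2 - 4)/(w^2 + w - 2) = (w - 2)/(w - 1)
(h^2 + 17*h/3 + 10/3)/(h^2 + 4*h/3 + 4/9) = 3*(h + 5)/(3*h + 2)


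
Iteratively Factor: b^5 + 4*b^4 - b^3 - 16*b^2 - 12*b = (b)*(b^4 + 4*b^3 - b^2 - 16*b - 12) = b*(b + 2)*(b^3 + 2*b^2 - 5*b - 6) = b*(b - 2)*(b + 2)*(b^2 + 4*b + 3) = b*(b - 2)*(b + 2)*(b + 3)*(b + 1)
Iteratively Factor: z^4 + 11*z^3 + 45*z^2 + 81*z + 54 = (z + 2)*(z^3 + 9*z^2 + 27*z + 27) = (z + 2)*(z + 3)*(z^2 + 6*z + 9) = (z + 2)*(z + 3)^2*(z + 3)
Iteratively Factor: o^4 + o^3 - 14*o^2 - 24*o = (o + 2)*(o^3 - o^2 - 12*o) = o*(o + 2)*(o^2 - o - 12) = o*(o + 2)*(o + 3)*(o - 4)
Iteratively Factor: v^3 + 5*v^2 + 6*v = (v)*(v^2 + 5*v + 6) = v*(v + 2)*(v + 3)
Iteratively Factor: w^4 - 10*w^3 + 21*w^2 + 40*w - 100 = (w + 2)*(w^3 - 12*w^2 + 45*w - 50) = (w - 2)*(w + 2)*(w^2 - 10*w + 25) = (w - 5)*(w - 2)*(w + 2)*(w - 5)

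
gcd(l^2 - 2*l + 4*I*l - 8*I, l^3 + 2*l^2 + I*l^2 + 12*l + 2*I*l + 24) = l + 4*I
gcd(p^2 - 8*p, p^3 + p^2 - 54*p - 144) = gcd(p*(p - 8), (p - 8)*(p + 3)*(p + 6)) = p - 8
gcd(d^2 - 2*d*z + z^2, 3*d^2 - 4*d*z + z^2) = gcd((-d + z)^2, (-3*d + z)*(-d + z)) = -d + z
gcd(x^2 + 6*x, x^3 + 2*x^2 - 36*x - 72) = x + 6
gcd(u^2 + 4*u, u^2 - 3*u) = u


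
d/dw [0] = 0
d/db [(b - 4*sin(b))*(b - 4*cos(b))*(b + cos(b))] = -(b - 4*sin(b))*(b - 4*cos(b))*(sin(b) - 1) + (b - 4*sin(b))*(b + cos(b))*(4*sin(b) + 1) - (b - 4*cos(b))*(b + cos(b))*(4*cos(b) - 1)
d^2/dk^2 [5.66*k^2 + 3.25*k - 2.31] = 11.3200000000000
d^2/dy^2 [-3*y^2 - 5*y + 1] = -6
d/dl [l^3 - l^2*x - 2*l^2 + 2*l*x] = 3*l^2 - 2*l*x - 4*l + 2*x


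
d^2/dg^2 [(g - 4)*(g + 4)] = 2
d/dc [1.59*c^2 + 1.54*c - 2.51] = 3.18*c + 1.54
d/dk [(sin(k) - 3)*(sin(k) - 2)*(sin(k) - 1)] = (3*sin(k)^2 - 12*sin(k) + 11)*cos(k)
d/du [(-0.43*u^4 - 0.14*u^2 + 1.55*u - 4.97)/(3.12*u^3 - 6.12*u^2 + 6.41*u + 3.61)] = (-1.3416*u^6 + 5.2632*u^5 - 7.8321*u^4 - 15.8812*u^3 + 55.1078*u^2 - 61.8436*u + 37.4532)/(9.7344*u^6 - 38.1888*u^5 + 77.4528*u^4 - 55.932*u^3 - 3.09829999999999*u^2 + 46.2802*u + 13.0321)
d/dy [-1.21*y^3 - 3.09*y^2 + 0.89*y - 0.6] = -3.63*y^2 - 6.18*y + 0.89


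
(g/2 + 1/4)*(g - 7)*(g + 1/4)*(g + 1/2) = g^4/2 - 23*g^3/8 - 33*g^2/8 - 55*g/32 - 7/32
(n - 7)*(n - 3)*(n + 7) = n^3 - 3*n^2 - 49*n + 147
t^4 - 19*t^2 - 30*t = t*(t - 5)*(t + 2)*(t + 3)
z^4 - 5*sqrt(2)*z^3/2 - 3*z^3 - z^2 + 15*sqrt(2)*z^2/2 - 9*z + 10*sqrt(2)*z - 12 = (z - 4)*(z + 1)*(z - 3*sqrt(2)/2)*(z - sqrt(2))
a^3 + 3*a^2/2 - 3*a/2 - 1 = (a - 1)*(a + 1/2)*(a + 2)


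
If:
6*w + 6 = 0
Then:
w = -1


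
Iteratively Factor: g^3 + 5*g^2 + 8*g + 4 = (g + 2)*(g^2 + 3*g + 2) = (g + 1)*(g + 2)*(g + 2)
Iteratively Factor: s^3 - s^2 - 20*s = (s)*(s^2 - s - 20) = s*(s - 5)*(s + 4)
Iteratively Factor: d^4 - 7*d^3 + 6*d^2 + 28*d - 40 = (d + 2)*(d^3 - 9*d^2 + 24*d - 20) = (d - 5)*(d + 2)*(d^2 - 4*d + 4) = (d - 5)*(d - 2)*(d + 2)*(d - 2)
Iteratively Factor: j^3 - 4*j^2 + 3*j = (j - 3)*(j^2 - j) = j*(j - 3)*(j - 1)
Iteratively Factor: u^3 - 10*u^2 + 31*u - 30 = (u - 5)*(u^2 - 5*u + 6) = (u - 5)*(u - 2)*(u - 3)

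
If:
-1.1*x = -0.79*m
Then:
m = 1.39240506329114*x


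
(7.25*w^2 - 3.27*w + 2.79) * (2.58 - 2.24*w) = -16.24*w^3 + 26.0298*w^2 - 14.6862*w + 7.1982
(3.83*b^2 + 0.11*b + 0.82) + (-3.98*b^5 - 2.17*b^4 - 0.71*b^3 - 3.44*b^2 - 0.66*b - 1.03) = -3.98*b^5 - 2.17*b^4 - 0.71*b^3 + 0.39*b^2 - 0.55*b - 0.21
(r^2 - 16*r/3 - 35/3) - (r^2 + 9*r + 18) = -43*r/3 - 89/3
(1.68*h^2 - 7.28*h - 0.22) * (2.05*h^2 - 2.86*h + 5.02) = 3.444*h^4 - 19.7288*h^3 + 28.8034*h^2 - 35.9164*h - 1.1044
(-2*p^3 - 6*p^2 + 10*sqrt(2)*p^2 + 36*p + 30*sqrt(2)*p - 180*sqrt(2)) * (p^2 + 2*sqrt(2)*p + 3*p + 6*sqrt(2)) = -2*p^5 - 12*p^4 + 6*sqrt(2)*p^4 + 36*sqrt(2)*p^3 + 58*p^3 - 54*sqrt(2)*p^2 + 348*p^2 - 324*sqrt(2)*p - 360*p - 2160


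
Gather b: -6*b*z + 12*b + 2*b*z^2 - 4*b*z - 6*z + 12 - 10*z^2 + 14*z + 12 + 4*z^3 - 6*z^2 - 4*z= b*(2*z^2 - 10*z + 12) + 4*z^3 - 16*z^2 + 4*z + 24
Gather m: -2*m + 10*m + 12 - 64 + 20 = 8*m - 32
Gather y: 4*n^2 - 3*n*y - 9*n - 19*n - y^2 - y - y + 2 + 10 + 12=4*n^2 - 28*n - y^2 + y*(-3*n - 2) + 24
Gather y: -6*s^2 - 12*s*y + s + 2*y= -6*s^2 + s + y*(2 - 12*s)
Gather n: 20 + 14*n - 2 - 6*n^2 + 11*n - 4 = -6*n^2 + 25*n + 14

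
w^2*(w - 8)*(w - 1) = w^4 - 9*w^3 + 8*w^2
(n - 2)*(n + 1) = n^2 - n - 2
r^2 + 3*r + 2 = (r + 1)*(r + 2)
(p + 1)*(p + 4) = p^2 + 5*p + 4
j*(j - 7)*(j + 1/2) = j^3 - 13*j^2/2 - 7*j/2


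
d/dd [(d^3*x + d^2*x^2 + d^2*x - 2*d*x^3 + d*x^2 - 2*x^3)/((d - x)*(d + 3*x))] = x*(d^2 + 6*d*x + 6*x^2 + x)/(d^2 + 6*d*x + 9*x^2)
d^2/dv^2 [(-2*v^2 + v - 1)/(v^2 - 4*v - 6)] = 2*(-7*v^3 - 39*v^2 + 30*v - 118)/(v^6 - 12*v^5 + 30*v^4 + 80*v^3 - 180*v^2 - 432*v - 216)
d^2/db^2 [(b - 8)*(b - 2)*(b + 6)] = 6*b - 8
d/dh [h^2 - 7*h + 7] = 2*h - 7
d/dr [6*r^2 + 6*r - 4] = 12*r + 6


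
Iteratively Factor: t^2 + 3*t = (t + 3)*(t)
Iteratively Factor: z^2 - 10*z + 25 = (z - 5)*(z - 5)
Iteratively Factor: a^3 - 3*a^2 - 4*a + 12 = (a + 2)*(a^2 - 5*a + 6) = (a - 2)*(a + 2)*(a - 3)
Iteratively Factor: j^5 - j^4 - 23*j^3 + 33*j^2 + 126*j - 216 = (j + 4)*(j^4 - 5*j^3 - 3*j^2 + 45*j - 54) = (j + 3)*(j + 4)*(j^3 - 8*j^2 + 21*j - 18) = (j - 3)*(j + 3)*(j + 4)*(j^2 - 5*j + 6) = (j - 3)*(j - 2)*(j + 3)*(j + 4)*(j - 3)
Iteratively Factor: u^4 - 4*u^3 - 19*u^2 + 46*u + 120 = (u - 5)*(u^3 + u^2 - 14*u - 24) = (u - 5)*(u - 4)*(u^2 + 5*u + 6) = (u - 5)*(u - 4)*(u + 3)*(u + 2)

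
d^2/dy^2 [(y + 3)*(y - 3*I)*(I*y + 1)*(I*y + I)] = -12*y^2 + 24*y*(-1 + I) + 32*I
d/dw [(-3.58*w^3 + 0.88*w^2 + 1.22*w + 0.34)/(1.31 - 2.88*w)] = (20.6208*w^3 - 16.6038*w^2 + 2.3056*w + 2.5774)/(8.2944*w^2 - 7.5456*w + 1.7161)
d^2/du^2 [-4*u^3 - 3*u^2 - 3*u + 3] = -24*u - 6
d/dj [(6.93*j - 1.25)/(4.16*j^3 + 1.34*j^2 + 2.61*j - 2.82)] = (-57.6576*j^3 + 6.3138*j^2 + 3.35*j - 16.2801)/(17.3056*j^6 + 11.1488*j^5 + 23.5108*j^4 - 16.4676*j^3 - 0.745500000000001*j^2 - 14.7204*j + 7.9524)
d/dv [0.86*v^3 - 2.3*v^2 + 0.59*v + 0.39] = 2.58*v^2 - 4.6*v + 0.59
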